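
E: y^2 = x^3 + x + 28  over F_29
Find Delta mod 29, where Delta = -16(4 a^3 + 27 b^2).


4 a^3 + 27 b^2 = 4*1^3 + 27*28^2 = 4 + 21168 = 21172
Delta = -16 * (21172) = -338752
Delta mod 29 = 26

Delta = 26 (mod 29)


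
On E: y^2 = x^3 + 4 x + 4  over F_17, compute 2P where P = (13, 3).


Doubling: s = (3 x1^2 + a) / (2 y1)
s = (3*13^2 + 4) / (2*3) mod 17 = 3
x3 = s^2 - 2 x1 mod 17 = 3^2 - 2*13 = 0
y3 = s (x1 - x3) - y1 mod 17 = 3 * (13 - 0) - 3 = 2

2P = (0, 2)


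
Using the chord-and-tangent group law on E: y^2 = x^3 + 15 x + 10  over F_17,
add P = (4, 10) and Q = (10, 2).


P != Q, so use the chord formula.
s = (y2 - y1) / (x2 - x1) = (9) / (6) mod 17 = 10
x3 = s^2 - x1 - x2 mod 17 = 10^2 - 4 - 10 = 1
y3 = s (x1 - x3) - y1 mod 17 = 10 * (4 - 1) - 10 = 3

P + Q = (1, 3)


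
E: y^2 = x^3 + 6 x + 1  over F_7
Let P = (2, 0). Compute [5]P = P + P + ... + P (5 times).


k = 5 = 101_2 (binary, LSB first: 101)
Double-and-add from P = (2, 0):
  bit 0 = 1: acc = O + (2, 0) = (2, 0)
  bit 1 = 0: acc unchanged = (2, 0)
  bit 2 = 1: acc = (2, 0) + O = (2, 0)

5P = (2, 0)


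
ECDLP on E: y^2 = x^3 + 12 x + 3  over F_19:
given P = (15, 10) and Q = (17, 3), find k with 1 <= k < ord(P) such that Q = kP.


Enumerate multiples of P until we hit Q = (17, 3):
  1P = (15, 10)
  2P = (17, 3)
Match found at i = 2.

k = 2


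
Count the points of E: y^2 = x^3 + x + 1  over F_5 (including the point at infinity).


For each x in F_5, count y with y^2 = x^3 + 1 x + 1 mod 5:
  x = 0: RHS = 1, y in [1, 4]  -> 2 point(s)
  x = 2: RHS = 1, y in [1, 4]  -> 2 point(s)
  x = 3: RHS = 1, y in [1, 4]  -> 2 point(s)
  x = 4: RHS = 4, y in [2, 3]  -> 2 point(s)
Affine points: 8. Add the point at infinity: total = 9.

#E(F_5) = 9


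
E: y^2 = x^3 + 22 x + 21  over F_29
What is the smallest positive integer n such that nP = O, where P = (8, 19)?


Compute successive multiples of P until we hit O:
  1P = (8, 19)
  2P = (17, 28)
  3P = (5, 13)
  4P = (20, 15)
  5P = (14, 12)
  6P = (14, 17)
  7P = (20, 14)
  8P = (5, 16)
  ... (continuing to 11P)
  11P = O

ord(P) = 11


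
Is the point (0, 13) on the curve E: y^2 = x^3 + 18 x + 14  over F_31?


Check whether y^2 = x^3 + 18 x + 14 (mod 31) for (x, y) = (0, 13).
LHS: y^2 = 13^2 mod 31 = 14
RHS: x^3 + 18 x + 14 = 0^3 + 18*0 + 14 mod 31 = 14
LHS = RHS

Yes, on the curve


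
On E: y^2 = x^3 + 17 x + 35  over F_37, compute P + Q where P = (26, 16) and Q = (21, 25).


P != Q, so use the chord formula.
s = (y2 - y1) / (x2 - x1) = (9) / (32) mod 37 = 13
x3 = s^2 - x1 - x2 mod 37 = 13^2 - 26 - 21 = 11
y3 = s (x1 - x3) - y1 mod 37 = 13 * (26 - 11) - 16 = 31

P + Q = (11, 31)


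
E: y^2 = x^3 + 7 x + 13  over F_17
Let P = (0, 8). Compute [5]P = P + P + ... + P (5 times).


k = 5 = 101_2 (binary, LSB first: 101)
Double-and-add from P = (0, 8):
  bit 0 = 1: acc = O + (0, 8) = (0, 8)
  bit 1 = 0: acc unchanged = (0, 8)
  bit 2 = 1: acc = (0, 8) + (2, 16) = (14, 4)

5P = (14, 4)


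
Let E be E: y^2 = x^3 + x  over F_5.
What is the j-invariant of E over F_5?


Delta = -16(4 a^3 + 27 b^2) mod 5 = 1
-1728 * (4 a)^3 = -1728 * (4*1)^3 mod 5 = 3
j = 3 * 1^(-1) mod 5 = 3

j = 3 (mod 5)


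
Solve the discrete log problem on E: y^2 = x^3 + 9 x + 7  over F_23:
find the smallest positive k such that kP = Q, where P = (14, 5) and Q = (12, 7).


Enumerate multiples of P until we hit Q = (12, 7):
  1P = (14, 5)
  2P = (21, 21)
  3P = (12, 16)
  4P = (10, 19)
  5P = (17, 17)
  6P = (8, 19)
  7P = (9, 14)
  8P = (6, 22)
  9P = (5, 19)
  10P = (5, 4)
  11P = (6, 1)
  12P = (9, 9)
  13P = (8, 4)
  14P = (17, 6)
  15P = (10, 4)
  16P = (12, 7)
Match found at i = 16.

k = 16


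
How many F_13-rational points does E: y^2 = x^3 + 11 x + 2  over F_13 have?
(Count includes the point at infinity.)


For each x in F_13, count y with y^2 = x^3 + 11 x + 2 mod 13:
  x = 1: RHS = 1, y in [1, 12]  -> 2 point(s)
  x = 3: RHS = 10, y in [6, 7]  -> 2 point(s)
  x = 5: RHS = 0, y in [0]  -> 1 point(s)
  x = 8: RHS = 4, y in [2, 11]  -> 2 point(s)
  x = 12: RHS = 3, y in [4, 9]  -> 2 point(s)
Affine points: 9. Add the point at infinity: total = 10.

#E(F_13) = 10


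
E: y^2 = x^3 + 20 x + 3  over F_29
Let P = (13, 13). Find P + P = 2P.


Doubling: s = (3 x1^2 + a) / (2 y1)
s = (3*13^2 + 20) / (2*13) mod 29 = 8
x3 = s^2 - 2 x1 mod 29 = 8^2 - 2*13 = 9
y3 = s (x1 - x3) - y1 mod 29 = 8 * (13 - 9) - 13 = 19

2P = (9, 19)


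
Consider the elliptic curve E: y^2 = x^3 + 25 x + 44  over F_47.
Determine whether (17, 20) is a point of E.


Check whether y^2 = x^3 + 25 x + 44 (mod 47) for (x, y) = (17, 20).
LHS: y^2 = 20^2 mod 47 = 24
RHS: x^3 + 25 x + 44 = 17^3 + 25*17 + 44 mod 47 = 24
LHS = RHS

Yes, on the curve


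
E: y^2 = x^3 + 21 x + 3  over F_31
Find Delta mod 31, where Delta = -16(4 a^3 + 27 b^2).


4 a^3 + 27 b^2 = 4*21^3 + 27*3^2 = 37044 + 243 = 37287
Delta = -16 * (37287) = -596592
Delta mod 31 = 3

Delta = 3 (mod 31)


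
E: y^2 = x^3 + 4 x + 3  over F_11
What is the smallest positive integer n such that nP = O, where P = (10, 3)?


Compute successive multiples of P until we hit O:
  1P = (10, 3)
  2P = (0, 5)
  3P = (5, 7)
  4P = (5, 4)
  5P = (0, 6)
  6P = (10, 8)
  7P = O

ord(P) = 7


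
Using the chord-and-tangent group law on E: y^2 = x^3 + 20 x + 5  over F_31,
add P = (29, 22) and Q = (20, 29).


P != Q, so use the chord formula.
s = (y2 - y1) / (x2 - x1) = (7) / (22) mod 31 = 13
x3 = s^2 - x1 - x2 mod 31 = 13^2 - 29 - 20 = 27
y3 = s (x1 - x3) - y1 mod 31 = 13 * (29 - 27) - 22 = 4

P + Q = (27, 4)


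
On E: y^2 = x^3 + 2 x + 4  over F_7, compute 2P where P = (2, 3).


Doubling: s = (3 x1^2 + a) / (2 y1)
s = (3*2^2 + 2) / (2*3) mod 7 = 0
x3 = s^2 - 2 x1 mod 7 = 0^2 - 2*2 = 3
y3 = s (x1 - x3) - y1 mod 7 = 0 * (2 - 3) - 3 = 4

2P = (3, 4)


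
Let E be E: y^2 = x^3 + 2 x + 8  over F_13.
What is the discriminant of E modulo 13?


4 a^3 + 27 b^2 = 4*2^3 + 27*8^2 = 32 + 1728 = 1760
Delta = -16 * (1760) = -28160
Delta mod 13 = 11

Delta = 11 (mod 13)


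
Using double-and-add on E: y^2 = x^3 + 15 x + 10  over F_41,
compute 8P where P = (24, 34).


k = 8 = 1000_2 (binary, LSB first: 0001)
Double-and-add from P = (24, 34):
  bit 0 = 0: acc unchanged = O
  bit 1 = 0: acc unchanged = O
  bit 2 = 0: acc unchanged = O
  bit 3 = 1: acc = O + (24, 7) = (24, 7)

8P = (24, 7)


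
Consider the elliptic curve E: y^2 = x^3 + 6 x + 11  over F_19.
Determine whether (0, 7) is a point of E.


Check whether y^2 = x^3 + 6 x + 11 (mod 19) for (x, y) = (0, 7).
LHS: y^2 = 7^2 mod 19 = 11
RHS: x^3 + 6 x + 11 = 0^3 + 6*0 + 11 mod 19 = 11
LHS = RHS

Yes, on the curve


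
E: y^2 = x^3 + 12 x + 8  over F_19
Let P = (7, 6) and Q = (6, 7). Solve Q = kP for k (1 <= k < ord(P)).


Enumerate multiples of P until we hit Q = (6, 7):
  1P = (7, 6)
  2P = (6, 12)
  3P = (4, 14)
  4P = (13, 10)
  5P = (10, 11)
  6P = (9, 16)
  7P = (9, 3)
  8P = (10, 8)
  9P = (13, 9)
  10P = (4, 5)
  11P = (6, 7)
Match found at i = 11.

k = 11


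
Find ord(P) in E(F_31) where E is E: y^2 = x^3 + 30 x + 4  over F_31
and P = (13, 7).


Compute successive multiples of P until we hit O:
  1P = (13, 7)
  2P = (15, 27)
  3P = (10, 23)
  4P = (2, 17)
  5P = (24, 3)
  6P = (30, 2)
  7P = (6, 11)
  8P = (6, 20)
  ... (continuing to 15P)
  15P = O

ord(P) = 15


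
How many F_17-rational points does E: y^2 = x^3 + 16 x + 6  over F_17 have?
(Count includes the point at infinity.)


For each x in F_17, count y with y^2 = x^3 + 16 x + 6 mod 17:
  x = 3: RHS = 13, y in [8, 9]  -> 2 point(s)
  x = 4: RHS = 15, y in [7, 10]  -> 2 point(s)
  x = 7: RHS = 2, y in [6, 11]  -> 2 point(s)
  x = 8: RHS = 0, y in [0]  -> 1 point(s)
  x = 11: RHS = 0, y in [0]  -> 1 point(s)
  x = 14: RHS = 16, y in [4, 13]  -> 2 point(s)
  x = 15: RHS = 0, y in [0]  -> 1 point(s)
Affine points: 11. Add the point at infinity: total = 12.

#E(F_17) = 12


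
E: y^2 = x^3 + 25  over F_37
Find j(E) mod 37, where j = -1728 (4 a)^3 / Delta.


Delta = -16(4 a^3 + 27 b^2) mod 37 = 26
-1728 * (4 a)^3 = -1728 * (4*0)^3 mod 37 = 0
j = 0 * 26^(-1) mod 37 = 0

j = 0 (mod 37)


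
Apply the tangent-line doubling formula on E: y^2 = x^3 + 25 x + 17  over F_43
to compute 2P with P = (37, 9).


Doubling: s = (3 x1^2 + a) / (2 y1)
s = (3*37^2 + 25) / (2*9) mod 43 = 5
x3 = s^2 - 2 x1 mod 43 = 5^2 - 2*37 = 37
y3 = s (x1 - x3) - y1 mod 43 = 5 * (37 - 37) - 9 = 34

2P = (37, 34)


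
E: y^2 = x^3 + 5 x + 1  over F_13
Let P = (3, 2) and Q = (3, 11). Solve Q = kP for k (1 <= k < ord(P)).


Enumerate multiples of P until we hit Q = (3, 11):
  1P = (3, 2)
  2P = (6, 0)
  3P = (3, 11)
Match found at i = 3.

k = 3


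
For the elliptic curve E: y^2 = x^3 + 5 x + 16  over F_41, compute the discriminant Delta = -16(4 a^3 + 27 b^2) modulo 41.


4 a^3 + 27 b^2 = 4*5^3 + 27*16^2 = 500 + 6912 = 7412
Delta = -16 * (7412) = -118592
Delta mod 41 = 21

Delta = 21 (mod 41)


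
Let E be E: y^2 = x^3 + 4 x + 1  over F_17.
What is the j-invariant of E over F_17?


Delta = -16(4 a^3 + 27 b^2) mod 17 = 11
-1728 * (4 a)^3 = -1728 * (4*4)^3 mod 17 = 11
j = 11 * 11^(-1) mod 17 = 1

j = 1 (mod 17)


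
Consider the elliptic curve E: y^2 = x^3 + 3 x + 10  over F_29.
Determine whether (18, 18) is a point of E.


Check whether y^2 = x^3 + 3 x + 10 (mod 29) for (x, y) = (18, 18).
LHS: y^2 = 18^2 mod 29 = 5
RHS: x^3 + 3 x + 10 = 18^3 + 3*18 + 10 mod 29 = 9
LHS != RHS

No, not on the curve


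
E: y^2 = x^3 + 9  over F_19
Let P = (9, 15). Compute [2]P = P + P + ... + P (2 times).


k = 2 = 10_2 (binary, LSB first: 01)
Double-and-add from P = (9, 15):
  bit 0 = 0: acc unchanged = O
  bit 1 = 1: acc = O + (6, 15) = (6, 15)

2P = (6, 15)


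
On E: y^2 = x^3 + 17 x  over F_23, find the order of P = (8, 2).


Compute successive multiples of P until we hit O:
  1P = (8, 2)
  2P = (13, 7)
  3P = (3, 3)
  4P = (1, 15)
  5P = (9, 13)
  6P = (12, 0)
  7P = (9, 10)
  8P = (1, 8)
  ... (continuing to 12P)
  12P = O

ord(P) = 12


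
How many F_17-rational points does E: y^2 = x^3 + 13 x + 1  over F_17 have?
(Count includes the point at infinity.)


For each x in F_17, count y with y^2 = x^3 + 13 x + 1 mod 17:
  x = 0: RHS = 1, y in [1, 16]  -> 2 point(s)
  x = 1: RHS = 15, y in [7, 10]  -> 2 point(s)
  x = 2: RHS = 1, y in [1, 16]  -> 2 point(s)
  x = 3: RHS = 16, y in [4, 13]  -> 2 point(s)
  x = 4: RHS = 15, y in [7, 10]  -> 2 point(s)
  x = 5: RHS = 4, y in [2, 15]  -> 2 point(s)
  x = 10: RHS = 9, y in [3, 14]  -> 2 point(s)
  x = 11: RHS = 13, y in [8, 9]  -> 2 point(s)
  x = 12: RHS = 15, y in [7, 10]  -> 2 point(s)
  x = 13: RHS = 4, y in [2, 15]  -> 2 point(s)
  x = 15: RHS = 1, y in [1, 16]  -> 2 point(s)
  x = 16: RHS = 4, y in [2, 15]  -> 2 point(s)
Affine points: 24. Add the point at infinity: total = 25.

#E(F_17) = 25


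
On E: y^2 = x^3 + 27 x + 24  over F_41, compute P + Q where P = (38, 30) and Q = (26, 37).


P != Q, so use the chord formula.
s = (y2 - y1) / (x2 - x1) = (7) / (29) mod 41 = 37
x3 = s^2 - x1 - x2 mod 41 = 37^2 - 38 - 26 = 34
y3 = s (x1 - x3) - y1 mod 41 = 37 * (38 - 34) - 30 = 36

P + Q = (34, 36)


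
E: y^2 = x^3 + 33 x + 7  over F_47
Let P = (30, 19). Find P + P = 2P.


Doubling: s = (3 x1^2 + a) / (2 y1)
s = (3*30^2 + 33) / (2*19) mod 47 = 41
x3 = s^2 - 2 x1 mod 47 = 41^2 - 2*30 = 23
y3 = s (x1 - x3) - y1 mod 47 = 41 * (30 - 23) - 19 = 33

2P = (23, 33)


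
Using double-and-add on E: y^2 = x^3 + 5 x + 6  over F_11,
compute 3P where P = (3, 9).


k = 3 = 11_2 (binary, LSB first: 11)
Double-and-add from P = (3, 9):
  bit 0 = 1: acc = O + (3, 9) = (3, 9)
  bit 1 = 1: acc = (3, 9) + (3, 2) = O

3P = O


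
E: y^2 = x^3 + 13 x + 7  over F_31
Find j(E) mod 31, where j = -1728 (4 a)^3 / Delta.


Delta = -16(4 a^3 + 27 b^2) mod 31 = 13
-1728 * (4 a)^3 = -1728 * (4*13)^3 mod 31 = 29
j = 29 * 13^(-1) mod 31 = 7

j = 7 (mod 31)


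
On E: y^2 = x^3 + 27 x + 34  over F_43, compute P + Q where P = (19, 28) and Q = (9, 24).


P != Q, so use the chord formula.
s = (y2 - y1) / (x2 - x1) = (39) / (33) mod 43 = 9
x3 = s^2 - x1 - x2 mod 43 = 9^2 - 19 - 9 = 10
y3 = s (x1 - x3) - y1 mod 43 = 9 * (19 - 10) - 28 = 10

P + Q = (10, 10)


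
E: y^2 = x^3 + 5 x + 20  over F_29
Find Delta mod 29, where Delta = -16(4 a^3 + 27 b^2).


4 a^3 + 27 b^2 = 4*5^3 + 27*20^2 = 500 + 10800 = 11300
Delta = -16 * (11300) = -180800
Delta mod 29 = 15

Delta = 15 (mod 29)


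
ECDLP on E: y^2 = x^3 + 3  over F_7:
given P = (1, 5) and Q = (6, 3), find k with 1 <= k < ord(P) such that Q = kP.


Enumerate multiples of P until we hit Q = (6, 3):
  1P = (1, 5)
  2P = (6, 4)
  3P = (2, 5)
  4P = (4, 2)
  5P = (3, 4)
  6P = (5, 4)
  7P = (5, 3)
  8P = (3, 3)
  9P = (4, 5)
  10P = (2, 2)
  11P = (6, 3)
Match found at i = 11.

k = 11


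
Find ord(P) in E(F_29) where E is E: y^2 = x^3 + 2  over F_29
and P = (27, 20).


Compute successive multiples of P until we hit O:
  1P = (27, 20)
  2P = (27, 9)
  3P = O

ord(P) = 3


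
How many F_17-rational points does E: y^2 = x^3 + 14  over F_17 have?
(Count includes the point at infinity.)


For each x in F_17, count y with y^2 = x^3 + 0 x + 14 mod 17:
  x = 1: RHS = 15, y in [7, 10]  -> 2 point(s)
  x = 6: RHS = 9, y in [3, 14]  -> 2 point(s)
  x = 7: RHS = 0, y in [0]  -> 1 point(s)
  x = 8: RHS = 16, y in [4, 13]  -> 2 point(s)
  x = 11: RHS = 2, y in [6, 11]  -> 2 point(s)
  x = 12: RHS = 8, y in [5, 12]  -> 2 point(s)
  x = 13: RHS = 1, y in [1, 16]  -> 2 point(s)
  x = 14: RHS = 4, y in [2, 15]  -> 2 point(s)
  x = 16: RHS = 13, y in [8, 9]  -> 2 point(s)
Affine points: 17. Add the point at infinity: total = 18.

#E(F_17) = 18


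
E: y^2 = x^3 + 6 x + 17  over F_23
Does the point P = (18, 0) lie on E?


Check whether y^2 = x^3 + 6 x + 17 (mod 23) for (x, y) = (18, 0).
LHS: y^2 = 0^2 mod 23 = 0
RHS: x^3 + 6 x + 17 = 18^3 + 6*18 + 17 mod 23 = 0
LHS = RHS

Yes, on the curve


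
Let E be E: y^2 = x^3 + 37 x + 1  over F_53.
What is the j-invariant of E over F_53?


Delta = -16(4 a^3 + 27 b^2) mod 53 = 51
-1728 * (4 a)^3 = -1728 * (4*37)^3 mod 53 = 33
j = 33 * 51^(-1) mod 53 = 10

j = 10 (mod 53)


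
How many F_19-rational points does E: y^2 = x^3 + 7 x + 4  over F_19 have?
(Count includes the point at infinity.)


For each x in F_19, count y with y^2 = x^3 + 7 x + 4 mod 19:
  x = 0: RHS = 4, y in [2, 17]  -> 2 point(s)
  x = 2: RHS = 7, y in [8, 11]  -> 2 point(s)
  x = 4: RHS = 1, y in [1, 18]  -> 2 point(s)
  x = 7: RHS = 16, y in [4, 15]  -> 2 point(s)
  x = 9: RHS = 17, y in [6, 13]  -> 2 point(s)
  x = 11: RHS = 6, y in [5, 14]  -> 2 point(s)
  x = 12: RHS = 11, y in [7, 12]  -> 2 point(s)
  x = 15: RHS = 7, y in [8, 11]  -> 2 point(s)
  x = 17: RHS = 1, y in [1, 18]  -> 2 point(s)
Affine points: 18. Add the point at infinity: total = 19.

#E(F_19) = 19


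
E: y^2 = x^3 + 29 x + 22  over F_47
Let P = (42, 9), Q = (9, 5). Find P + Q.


P != Q, so use the chord formula.
s = (y2 - y1) / (x2 - x1) = (43) / (14) mod 47 = 40
x3 = s^2 - x1 - x2 mod 47 = 40^2 - 42 - 9 = 45
y3 = s (x1 - x3) - y1 mod 47 = 40 * (42 - 45) - 9 = 12

P + Q = (45, 12)


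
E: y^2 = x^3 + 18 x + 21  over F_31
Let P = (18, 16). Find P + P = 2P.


Doubling: s = (3 x1^2 + a) / (2 y1)
s = (3*18^2 + 18) / (2*16) mod 31 = 29
x3 = s^2 - 2 x1 mod 31 = 29^2 - 2*18 = 30
y3 = s (x1 - x3) - y1 mod 31 = 29 * (18 - 30) - 16 = 8

2P = (30, 8)


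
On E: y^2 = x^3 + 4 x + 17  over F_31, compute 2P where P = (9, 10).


k = 2 = 10_2 (binary, LSB first: 01)
Double-and-add from P = (9, 10):
  bit 0 = 0: acc unchanged = O
  bit 1 = 1: acc = O + (23, 0) = (23, 0)

2P = (23, 0)


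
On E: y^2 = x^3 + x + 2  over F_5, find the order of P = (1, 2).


Compute successive multiples of P until we hit O:
  1P = (1, 2)
  2P = (4, 0)
  3P = (1, 3)
  4P = O

ord(P) = 4


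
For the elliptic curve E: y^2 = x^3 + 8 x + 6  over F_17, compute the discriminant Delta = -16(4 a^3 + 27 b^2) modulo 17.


4 a^3 + 27 b^2 = 4*8^3 + 27*6^2 = 2048 + 972 = 3020
Delta = -16 * (3020) = -48320
Delta mod 17 = 11

Delta = 11 (mod 17)


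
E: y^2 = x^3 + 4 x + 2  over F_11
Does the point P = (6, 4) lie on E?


Check whether y^2 = x^3 + 4 x + 2 (mod 11) for (x, y) = (6, 4).
LHS: y^2 = 4^2 mod 11 = 5
RHS: x^3 + 4 x + 2 = 6^3 + 4*6 + 2 mod 11 = 0
LHS != RHS

No, not on the curve


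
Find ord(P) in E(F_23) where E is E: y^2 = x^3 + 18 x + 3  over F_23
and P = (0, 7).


Compute successive multiples of P until we hit O:
  1P = (0, 7)
  2P = (4, 1)
  3P = (4, 22)
  4P = (0, 16)
  5P = O

ord(P) = 5


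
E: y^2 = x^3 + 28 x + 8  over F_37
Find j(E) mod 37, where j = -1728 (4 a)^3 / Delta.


Delta = -16(4 a^3 + 27 b^2) mod 37 = 27
-1728 * (4 a)^3 = -1728 * (4*28)^3 mod 37 = 11
j = 11 * 27^(-1) mod 37 = 10

j = 10 (mod 37)


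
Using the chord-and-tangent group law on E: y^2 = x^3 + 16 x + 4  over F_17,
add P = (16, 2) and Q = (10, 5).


P != Q, so use the chord formula.
s = (y2 - y1) / (x2 - x1) = (3) / (11) mod 17 = 8
x3 = s^2 - x1 - x2 mod 17 = 8^2 - 16 - 10 = 4
y3 = s (x1 - x3) - y1 mod 17 = 8 * (16 - 4) - 2 = 9

P + Q = (4, 9)


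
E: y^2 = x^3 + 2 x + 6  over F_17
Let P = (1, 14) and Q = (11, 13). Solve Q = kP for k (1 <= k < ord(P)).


Enumerate multiples of P until we hit Q = (11, 13):
  1P = (1, 14)
  2P = (2, 1)
  3P = (13, 6)
  4P = (11, 4)
  5P = (6, 8)
  6P = (6, 9)
  7P = (11, 13)
Match found at i = 7.

k = 7


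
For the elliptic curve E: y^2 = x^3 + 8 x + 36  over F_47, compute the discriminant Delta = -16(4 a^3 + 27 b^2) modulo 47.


4 a^3 + 27 b^2 = 4*8^3 + 27*36^2 = 2048 + 34992 = 37040
Delta = -16 * (37040) = -592640
Delta mod 47 = 30

Delta = 30 (mod 47)


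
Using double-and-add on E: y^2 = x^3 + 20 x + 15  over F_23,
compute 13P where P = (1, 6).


k = 13 = 1101_2 (binary, LSB first: 1011)
Double-and-add from P = (1, 6):
  bit 0 = 1: acc = O + (1, 6) = (1, 6)
  bit 1 = 0: acc unchanged = (1, 6)
  bit 2 = 1: acc = (1, 6) + (6, 12) = (11, 5)
  bit 3 = 1: acc = (11, 5) + (19, 3) = (6, 11)

13P = (6, 11)


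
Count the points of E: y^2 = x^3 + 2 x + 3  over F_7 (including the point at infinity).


For each x in F_7, count y with y^2 = x^3 + 2 x + 3 mod 7:
  x = 2: RHS = 1, y in [1, 6]  -> 2 point(s)
  x = 3: RHS = 1, y in [1, 6]  -> 2 point(s)
  x = 6: RHS = 0, y in [0]  -> 1 point(s)
Affine points: 5. Add the point at infinity: total = 6.

#E(F_7) = 6


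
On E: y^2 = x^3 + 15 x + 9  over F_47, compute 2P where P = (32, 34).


Doubling: s = (3 x1^2 + a) / (2 y1)
s = (3*32^2 + 15) / (2*34) mod 47 = 6
x3 = s^2 - 2 x1 mod 47 = 6^2 - 2*32 = 19
y3 = s (x1 - x3) - y1 mod 47 = 6 * (32 - 19) - 34 = 44

2P = (19, 44)


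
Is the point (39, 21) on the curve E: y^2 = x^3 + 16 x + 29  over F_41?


Check whether y^2 = x^3 + 16 x + 29 (mod 41) for (x, y) = (39, 21).
LHS: y^2 = 21^2 mod 41 = 31
RHS: x^3 + 16 x + 29 = 39^3 + 16*39 + 29 mod 41 = 30
LHS != RHS

No, not on the curve


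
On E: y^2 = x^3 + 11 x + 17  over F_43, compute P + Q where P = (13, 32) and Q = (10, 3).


P != Q, so use the chord formula.
s = (y2 - y1) / (x2 - x1) = (14) / (40) mod 43 = 24
x3 = s^2 - x1 - x2 mod 43 = 24^2 - 13 - 10 = 37
y3 = s (x1 - x3) - y1 mod 43 = 24 * (13 - 37) - 32 = 37

P + Q = (37, 37)


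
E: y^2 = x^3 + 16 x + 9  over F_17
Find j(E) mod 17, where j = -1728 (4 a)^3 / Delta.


Delta = -16(4 a^3 + 27 b^2) mod 17 = 7
-1728 * (4 a)^3 = -1728 * (4*16)^3 mod 17 = 7
j = 7 * 7^(-1) mod 17 = 1

j = 1 (mod 17)


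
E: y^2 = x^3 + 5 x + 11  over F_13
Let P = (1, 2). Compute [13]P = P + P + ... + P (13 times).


k = 13 = 1101_2 (binary, LSB first: 1011)
Double-and-add from P = (1, 2):
  bit 0 = 1: acc = O + (1, 2) = (1, 2)
  bit 1 = 0: acc unchanged = (1, 2)
  bit 2 = 1: acc = (1, 2) + (6, 6) = (3, 12)
  bit 3 = 1: acc = (3, 12) + (4, 2) = (2, 4)

13P = (2, 4)


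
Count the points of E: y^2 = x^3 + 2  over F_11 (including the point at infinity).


For each x in F_11, count y with y^2 = x^3 + 0 x + 2 mod 11:
  x = 1: RHS = 3, y in [5, 6]  -> 2 point(s)
  x = 4: RHS = 0, y in [0]  -> 1 point(s)
  x = 6: RHS = 9, y in [3, 8]  -> 2 point(s)
  x = 7: RHS = 4, y in [2, 9]  -> 2 point(s)
  x = 9: RHS = 5, y in [4, 7]  -> 2 point(s)
  x = 10: RHS = 1, y in [1, 10]  -> 2 point(s)
Affine points: 11. Add the point at infinity: total = 12.

#E(F_11) = 12


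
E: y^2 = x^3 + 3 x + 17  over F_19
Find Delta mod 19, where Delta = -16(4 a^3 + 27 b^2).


4 a^3 + 27 b^2 = 4*3^3 + 27*17^2 = 108 + 7803 = 7911
Delta = -16 * (7911) = -126576
Delta mod 19 = 2

Delta = 2 (mod 19)


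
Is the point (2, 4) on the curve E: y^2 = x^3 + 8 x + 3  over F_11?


Check whether y^2 = x^3 + 8 x + 3 (mod 11) for (x, y) = (2, 4).
LHS: y^2 = 4^2 mod 11 = 5
RHS: x^3 + 8 x + 3 = 2^3 + 8*2 + 3 mod 11 = 5
LHS = RHS

Yes, on the curve


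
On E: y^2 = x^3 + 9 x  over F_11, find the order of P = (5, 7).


Compute successive multiples of P until we hit O:
  1P = (5, 7)
  2P = (4, 10)
  3P = (0, 0)
  4P = (4, 1)
  5P = (5, 4)
  6P = O

ord(P) = 6


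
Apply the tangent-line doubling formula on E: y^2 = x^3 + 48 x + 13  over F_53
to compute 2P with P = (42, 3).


Doubling: s = (3 x1^2 + a) / (2 y1)
s = (3*42^2 + 48) / (2*3) mod 53 = 42
x3 = s^2 - 2 x1 mod 53 = 42^2 - 2*42 = 37
y3 = s (x1 - x3) - y1 mod 53 = 42 * (42 - 37) - 3 = 48

2P = (37, 48)


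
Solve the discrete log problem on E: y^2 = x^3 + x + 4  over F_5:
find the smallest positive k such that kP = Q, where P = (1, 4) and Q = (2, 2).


Enumerate multiples of P until we hit Q = (2, 2):
  1P = (1, 4)
  2P = (2, 3)
  3P = (3, 3)
  4P = (0, 3)
  5P = (0, 2)
  6P = (3, 2)
  7P = (2, 2)
Match found at i = 7.

k = 7


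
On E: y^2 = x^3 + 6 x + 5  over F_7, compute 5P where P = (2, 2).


k = 5 = 101_2 (binary, LSB first: 101)
Double-and-add from P = (2, 2):
  bit 0 = 1: acc = O + (2, 2) = (2, 2)
  bit 1 = 0: acc unchanged = (2, 2)
  bit 2 = 1: acc = (2, 2) + (3, 6) = (4, 4)

5P = (4, 4)


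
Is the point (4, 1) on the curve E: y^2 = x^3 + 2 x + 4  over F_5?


Check whether y^2 = x^3 + 2 x + 4 (mod 5) for (x, y) = (4, 1).
LHS: y^2 = 1^2 mod 5 = 1
RHS: x^3 + 2 x + 4 = 4^3 + 2*4 + 4 mod 5 = 1
LHS = RHS

Yes, on the curve


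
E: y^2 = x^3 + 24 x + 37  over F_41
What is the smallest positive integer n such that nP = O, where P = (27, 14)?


Compute successive multiples of P until we hit O:
  1P = (27, 14)
  2P = (38, 15)
  3P = (37, 0)
  4P = (38, 26)
  5P = (27, 27)
  6P = O

ord(P) = 6


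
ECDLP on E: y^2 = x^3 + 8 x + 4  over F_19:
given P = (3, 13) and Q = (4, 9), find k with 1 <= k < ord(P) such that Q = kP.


Enumerate multiples of P until we hit Q = (4, 9):
  1P = (3, 13)
  2P = (0, 2)
  3P = (2, 16)
  4P = (4, 9)
Match found at i = 4.

k = 4


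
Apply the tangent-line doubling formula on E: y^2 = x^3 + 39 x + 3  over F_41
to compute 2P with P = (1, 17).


Doubling: s = (3 x1^2 + a) / (2 y1)
s = (3*1^2 + 39) / (2*17) mod 41 = 35
x3 = s^2 - 2 x1 mod 41 = 35^2 - 2*1 = 34
y3 = s (x1 - x3) - y1 mod 41 = 35 * (1 - 34) - 17 = 17

2P = (34, 17)


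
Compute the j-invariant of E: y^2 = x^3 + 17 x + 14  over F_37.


Delta = -16(4 a^3 + 27 b^2) mod 37 = 15
-1728 * (4 a)^3 = -1728 * (4*17)^3 mod 37 = 29
j = 29 * 15^(-1) mod 37 = 34

j = 34 (mod 37)


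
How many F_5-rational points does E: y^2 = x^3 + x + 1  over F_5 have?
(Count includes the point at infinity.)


For each x in F_5, count y with y^2 = x^3 + 1 x + 1 mod 5:
  x = 0: RHS = 1, y in [1, 4]  -> 2 point(s)
  x = 2: RHS = 1, y in [1, 4]  -> 2 point(s)
  x = 3: RHS = 1, y in [1, 4]  -> 2 point(s)
  x = 4: RHS = 4, y in [2, 3]  -> 2 point(s)
Affine points: 8. Add the point at infinity: total = 9.

#E(F_5) = 9


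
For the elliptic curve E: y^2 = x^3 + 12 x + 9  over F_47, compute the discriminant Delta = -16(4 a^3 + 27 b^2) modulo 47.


4 a^3 + 27 b^2 = 4*12^3 + 27*9^2 = 6912 + 2187 = 9099
Delta = -16 * (9099) = -145584
Delta mod 47 = 22

Delta = 22 (mod 47)


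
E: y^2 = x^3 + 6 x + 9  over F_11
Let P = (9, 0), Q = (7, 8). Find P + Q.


P != Q, so use the chord formula.
s = (y2 - y1) / (x2 - x1) = (8) / (9) mod 11 = 7
x3 = s^2 - x1 - x2 mod 11 = 7^2 - 9 - 7 = 0
y3 = s (x1 - x3) - y1 mod 11 = 7 * (9 - 0) - 0 = 8

P + Q = (0, 8)


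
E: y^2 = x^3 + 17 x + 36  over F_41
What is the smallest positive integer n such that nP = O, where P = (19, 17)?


Compute successive multiples of P until we hit O:
  1P = (19, 17)
  2P = (4, 39)
  3P = (34, 5)
  4P = (28, 23)
  5P = (40, 10)
  6P = (14, 36)
  7P = (29, 21)
  8P = (3, 14)
  ... (continuing to 18P)
  18P = O

ord(P) = 18


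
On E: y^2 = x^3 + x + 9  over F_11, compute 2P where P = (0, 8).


k = 2 = 10_2 (binary, LSB first: 01)
Double-and-add from P = (0, 8):
  bit 0 = 0: acc unchanged = O
  bit 1 = 1: acc = O + (4, 0) = (4, 0)

2P = (4, 0)


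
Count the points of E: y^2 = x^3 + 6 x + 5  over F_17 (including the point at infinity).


For each x in F_17, count y with y^2 = x^3 + 6 x + 5 mod 17:
  x = 2: RHS = 8, y in [5, 12]  -> 2 point(s)
  x = 3: RHS = 16, y in [4, 13]  -> 2 point(s)
  x = 4: RHS = 8, y in [5, 12]  -> 2 point(s)
  x = 6: RHS = 2, y in [6, 11]  -> 2 point(s)
  x = 7: RHS = 16, y in [4, 13]  -> 2 point(s)
  x = 8: RHS = 4, y in [2, 15]  -> 2 point(s)
  x = 11: RHS = 8, y in [5, 12]  -> 2 point(s)
  x = 13: RHS = 2, y in [6, 11]  -> 2 point(s)
  x = 15: RHS = 2, y in [6, 11]  -> 2 point(s)
  x = 16: RHS = 15, y in [7, 10]  -> 2 point(s)
Affine points: 20. Add the point at infinity: total = 21.

#E(F_17) = 21


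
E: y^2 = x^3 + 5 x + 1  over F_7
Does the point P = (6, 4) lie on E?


Check whether y^2 = x^3 + 5 x + 1 (mod 7) for (x, y) = (6, 4).
LHS: y^2 = 4^2 mod 7 = 2
RHS: x^3 + 5 x + 1 = 6^3 + 5*6 + 1 mod 7 = 2
LHS = RHS

Yes, on the curve


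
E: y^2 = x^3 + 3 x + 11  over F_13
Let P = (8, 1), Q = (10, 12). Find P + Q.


P != Q, so use the chord formula.
s = (y2 - y1) / (x2 - x1) = (11) / (2) mod 13 = 12
x3 = s^2 - x1 - x2 mod 13 = 12^2 - 8 - 10 = 9
y3 = s (x1 - x3) - y1 mod 13 = 12 * (8 - 9) - 1 = 0

P + Q = (9, 0)


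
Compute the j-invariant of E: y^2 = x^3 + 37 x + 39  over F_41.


Delta = -16(4 a^3 + 27 b^2) mod 41 = 31
-1728 * (4 a)^3 = -1728 * (4*37)^3 mod 41 = 17
j = 17 * 31^(-1) mod 41 = 27

j = 27 (mod 41)


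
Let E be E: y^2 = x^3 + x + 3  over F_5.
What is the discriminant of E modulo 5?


4 a^3 + 27 b^2 = 4*1^3 + 27*3^2 = 4 + 243 = 247
Delta = -16 * (247) = -3952
Delta mod 5 = 3

Delta = 3 (mod 5)


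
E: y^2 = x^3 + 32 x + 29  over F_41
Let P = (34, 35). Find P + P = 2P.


Doubling: s = (3 x1^2 + a) / (2 y1)
s = (3*34^2 + 32) / (2*35) mod 41 = 9
x3 = s^2 - 2 x1 mod 41 = 9^2 - 2*34 = 13
y3 = s (x1 - x3) - y1 mod 41 = 9 * (34 - 13) - 35 = 31

2P = (13, 31)


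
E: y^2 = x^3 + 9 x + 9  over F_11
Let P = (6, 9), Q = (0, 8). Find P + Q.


P != Q, so use the chord formula.
s = (y2 - y1) / (x2 - x1) = (10) / (5) mod 11 = 2
x3 = s^2 - x1 - x2 mod 11 = 2^2 - 6 - 0 = 9
y3 = s (x1 - x3) - y1 mod 11 = 2 * (6 - 9) - 9 = 7

P + Q = (9, 7)


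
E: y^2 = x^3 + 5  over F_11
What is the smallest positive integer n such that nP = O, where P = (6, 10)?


Compute successive multiples of P until we hit O:
  1P = (6, 10)
  2P = (0, 7)
  3P = (8, 0)
  4P = (0, 4)
  5P = (6, 1)
  6P = O

ord(P) = 6


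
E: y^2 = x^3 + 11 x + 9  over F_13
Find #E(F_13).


For each x in F_13, count y with y^2 = x^3 + 11 x + 9 mod 13:
  x = 0: RHS = 9, y in [3, 10]  -> 2 point(s)
  x = 2: RHS = 0, y in [0]  -> 1 point(s)
  x = 3: RHS = 4, y in [2, 11]  -> 2 point(s)
  x = 4: RHS = 0, y in [0]  -> 1 point(s)
  x = 7: RHS = 0, y in [0]  -> 1 point(s)
  x = 10: RHS = 1, y in [1, 12]  -> 2 point(s)
  x = 12: RHS = 10, y in [6, 7]  -> 2 point(s)
Affine points: 11. Add the point at infinity: total = 12.

#E(F_13) = 12


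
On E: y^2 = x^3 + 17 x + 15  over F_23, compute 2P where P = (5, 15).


Doubling: s = (3 x1^2 + a) / (2 y1)
s = (3*5^2 + 17) / (2*15) mod 23 = 0
x3 = s^2 - 2 x1 mod 23 = 0^2 - 2*5 = 13
y3 = s (x1 - x3) - y1 mod 23 = 0 * (5 - 13) - 15 = 8

2P = (13, 8)


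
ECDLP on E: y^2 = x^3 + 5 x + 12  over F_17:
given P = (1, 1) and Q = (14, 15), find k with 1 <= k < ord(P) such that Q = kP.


Enumerate multiples of P until we hit Q = (14, 15):
  1P = (1, 1)
  2P = (14, 15)
Match found at i = 2.

k = 2


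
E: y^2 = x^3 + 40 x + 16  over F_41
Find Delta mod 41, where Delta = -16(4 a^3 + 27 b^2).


4 a^3 + 27 b^2 = 4*40^3 + 27*16^2 = 256000 + 6912 = 262912
Delta = -16 * (262912) = -4206592
Delta mod 41 = 8

Delta = 8 (mod 41)


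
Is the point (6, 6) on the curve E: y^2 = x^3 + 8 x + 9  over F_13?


Check whether y^2 = x^3 + 8 x + 9 (mod 13) for (x, y) = (6, 6).
LHS: y^2 = 6^2 mod 13 = 10
RHS: x^3 + 8 x + 9 = 6^3 + 8*6 + 9 mod 13 = 0
LHS != RHS

No, not on the curve


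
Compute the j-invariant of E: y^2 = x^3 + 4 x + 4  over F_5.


Delta = -16(4 a^3 + 27 b^2) mod 5 = 2
-1728 * (4 a)^3 = -1728 * (4*4)^3 mod 5 = 2
j = 2 * 2^(-1) mod 5 = 1

j = 1 (mod 5)


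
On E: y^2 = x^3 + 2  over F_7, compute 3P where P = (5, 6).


k = 3 = 11_2 (binary, LSB first: 11)
Double-and-add from P = (5, 6):
  bit 0 = 1: acc = O + (5, 6) = (5, 6)
  bit 1 = 1: acc = (5, 6) + (5, 1) = O

3P = O


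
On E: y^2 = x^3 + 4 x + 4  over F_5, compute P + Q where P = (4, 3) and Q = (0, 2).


P != Q, so use the chord formula.
s = (y2 - y1) / (x2 - x1) = (4) / (1) mod 5 = 4
x3 = s^2 - x1 - x2 mod 5 = 4^2 - 4 - 0 = 2
y3 = s (x1 - x3) - y1 mod 5 = 4 * (4 - 2) - 3 = 0

P + Q = (2, 0)


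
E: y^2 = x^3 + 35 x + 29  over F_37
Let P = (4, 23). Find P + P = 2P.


Doubling: s = (3 x1^2 + a) / (2 y1)
s = (3*4^2 + 35) / (2*23) mod 37 = 1
x3 = s^2 - 2 x1 mod 37 = 1^2 - 2*4 = 30
y3 = s (x1 - x3) - y1 mod 37 = 1 * (4 - 30) - 23 = 25

2P = (30, 25)


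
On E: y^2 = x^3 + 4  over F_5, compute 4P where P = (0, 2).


k = 4 = 100_2 (binary, LSB first: 001)
Double-and-add from P = (0, 2):
  bit 0 = 0: acc unchanged = O
  bit 1 = 0: acc unchanged = O
  bit 2 = 1: acc = O + (0, 2) = (0, 2)

4P = (0, 2)


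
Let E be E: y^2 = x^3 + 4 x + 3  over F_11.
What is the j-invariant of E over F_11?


Delta = -16(4 a^3 + 27 b^2) mod 11 = 2
-1728 * (4 a)^3 = -1728 * (4*4)^3 mod 11 = 7
j = 7 * 2^(-1) mod 11 = 9

j = 9 (mod 11)


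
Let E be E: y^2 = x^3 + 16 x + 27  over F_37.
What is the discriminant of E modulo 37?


4 a^3 + 27 b^2 = 4*16^3 + 27*27^2 = 16384 + 19683 = 36067
Delta = -16 * (36067) = -577072
Delta mod 37 = 17

Delta = 17 (mod 37)


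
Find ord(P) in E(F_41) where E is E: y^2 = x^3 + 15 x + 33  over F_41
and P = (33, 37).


Compute successive multiples of P until we hit O:
  1P = (33, 37)
  2P = (34, 35)
  3P = (19, 17)
  4P = (22, 8)
  5P = (37, 27)
  6P = (8, 3)
  7P = (9, 35)
  8P = (1, 34)
  ... (continuing to 42P)
  42P = O

ord(P) = 42


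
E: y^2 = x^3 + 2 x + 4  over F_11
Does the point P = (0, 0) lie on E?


Check whether y^2 = x^3 + 2 x + 4 (mod 11) for (x, y) = (0, 0).
LHS: y^2 = 0^2 mod 11 = 0
RHS: x^3 + 2 x + 4 = 0^3 + 2*0 + 4 mod 11 = 4
LHS != RHS

No, not on the curve


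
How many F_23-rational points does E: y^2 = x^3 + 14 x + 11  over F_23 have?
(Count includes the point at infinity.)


For each x in F_23, count y with y^2 = x^3 + 14 x + 11 mod 23:
  x = 1: RHS = 3, y in [7, 16]  -> 2 point(s)
  x = 2: RHS = 1, y in [1, 22]  -> 2 point(s)
  x = 4: RHS = 16, y in [4, 19]  -> 2 point(s)
  x = 6: RHS = 12, y in [9, 14]  -> 2 point(s)
  x = 10: RHS = 1, y in [1, 22]  -> 2 point(s)
  x = 11: RHS = 1, y in [1, 22]  -> 2 point(s)
  x = 15: RHS = 8, y in [10, 13]  -> 2 point(s)
  x = 18: RHS = 0, y in [0]  -> 1 point(s)
  x = 19: RHS = 6, y in [11, 12]  -> 2 point(s)
Affine points: 17. Add the point at infinity: total = 18.

#E(F_23) = 18


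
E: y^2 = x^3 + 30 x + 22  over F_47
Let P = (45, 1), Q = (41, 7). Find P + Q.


P != Q, so use the chord formula.
s = (y2 - y1) / (x2 - x1) = (6) / (43) mod 47 = 22
x3 = s^2 - x1 - x2 mod 47 = 22^2 - 45 - 41 = 22
y3 = s (x1 - x3) - y1 mod 47 = 22 * (45 - 22) - 1 = 35

P + Q = (22, 35)


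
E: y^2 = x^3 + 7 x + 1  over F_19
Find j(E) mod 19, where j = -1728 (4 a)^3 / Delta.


Delta = -16(4 a^3 + 27 b^2) mod 19 = 17
-1728 * (4 a)^3 = -1728 * (4*7)^3 mod 19 = 7
j = 7 * 17^(-1) mod 19 = 6

j = 6 (mod 19)


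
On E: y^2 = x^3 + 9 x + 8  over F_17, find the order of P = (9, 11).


Compute successive multiples of P until we hit O:
  1P = (9, 11)
  2P = (15, 13)
  3P = (12, 5)
  4P = (0, 5)
  5P = (16, 7)
  6P = (1, 16)
  7P = (5, 12)
  8P = (2, 0)
  ... (continuing to 16P)
  16P = O

ord(P) = 16


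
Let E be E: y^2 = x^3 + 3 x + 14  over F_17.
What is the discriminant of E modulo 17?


4 a^3 + 27 b^2 = 4*3^3 + 27*14^2 = 108 + 5292 = 5400
Delta = -16 * (5400) = -86400
Delta mod 17 = 11

Delta = 11 (mod 17)


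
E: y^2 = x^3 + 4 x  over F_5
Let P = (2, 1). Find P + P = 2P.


Doubling: s = (3 x1^2 + a) / (2 y1)
s = (3*2^2 + 4) / (2*1) mod 5 = 3
x3 = s^2 - 2 x1 mod 5 = 3^2 - 2*2 = 0
y3 = s (x1 - x3) - y1 mod 5 = 3 * (2 - 0) - 1 = 0

2P = (0, 0)


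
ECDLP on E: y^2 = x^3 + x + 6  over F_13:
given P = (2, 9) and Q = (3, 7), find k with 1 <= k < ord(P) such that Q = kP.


Enumerate multiples of P until we hit Q = (3, 7):
  1P = (2, 9)
  2P = (9, 4)
  3P = (11, 3)
  4P = (12, 2)
  5P = (3, 6)
  6P = (4, 10)
  7P = (4, 3)
  8P = (3, 7)
Match found at i = 8.

k = 8


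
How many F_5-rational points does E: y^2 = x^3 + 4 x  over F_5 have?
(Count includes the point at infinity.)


For each x in F_5, count y with y^2 = x^3 + 4 x + 0 mod 5:
  x = 0: RHS = 0, y in [0]  -> 1 point(s)
  x = 1: RHS = 0, y in [0]  -> 1 point(s)
  x = 2: RHS = 1, y in [1, 4]  -> 2 point(s)
  x = 3: RHS = 4, y in [2, 3]  -> 2 point(s)
  x = 4: RHS = 0, y in [0]  -> 1 point(s)
Affine points: 7. Add the point at infinity: total = 8.

#E(F_5) = 8


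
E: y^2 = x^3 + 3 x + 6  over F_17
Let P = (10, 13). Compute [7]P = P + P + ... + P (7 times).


k = 7 = 111_2 (binary, LSB first: 111)
Double-and-add from P = (10, 13):
  bit 0 = 1: acc = O + (10, 13) = (10, 13)
  bit 1 = 1: acc = (10, 13) + (16, 6) = (7, 9)
  bit 2 = 1: acc = (7, 9) + (15, 3) = (3, 5)

7P = (3, 5)


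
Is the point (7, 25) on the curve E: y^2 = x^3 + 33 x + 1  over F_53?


Check whether y^2 = x^3 + 33 x + 1 (mod 53) for (x, y) = (7, 25).
LHS: y^2 = 25^2 mod 53 = 42
RHS: x^3 + 33 x + 1 = 7^3 + 33*7 + 1 mod 53 = 45
LHS != RHS

No, not on the curve


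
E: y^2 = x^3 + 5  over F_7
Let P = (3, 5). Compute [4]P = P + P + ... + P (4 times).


k = 4 = 100_2 (binary, LSB first: 001)
Double-and-add from P = (3, 5):
  bit 0 = 0: acc unchanged = O
  bit 1 = 0: acc unchanged = O
  bit 2 = 1: acc = O + (6, 5) = (6, 5)

4P = (6, 5)


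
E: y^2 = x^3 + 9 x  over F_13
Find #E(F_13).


For each x in F_13, count y with y^2 = x^3 + 9 x + 0 mod 13:
  x = 0: RHS = 0, y in [0]  -> 1 point(s)
  x = 1: RHS = 10, y in [6, 7]  -> 2 point(s)
  x = 2: RHS = 0, y in [0]  -> 1 point(s)
  x = 4: RHS = 9, y in [3, 10]  -> 2 point(s)
  x = 5: RHS = 1, y in [1, 12]  -> 2 point(s)
  x = 6: RHS = 10, y in [6, 7]  -> 2 point(s)
  x = 7: RHS = 3, y in [4, 9]  -> 2 point(s)
  x = 8: RHS = 12, y in [5, 8]  -> 2 point(s)
  x = 9: RHS = 4, y in [2, 11]  -> 2 point(s)
  x = 11: RHS = 0, y in [0]  -> 1 point(s)
  x = 12: RHS = 3, y in [4, 9]  -> 2 point(s)
Affine points: 19. Add the point at infinity: total = 20.

#E(F_13) = 20


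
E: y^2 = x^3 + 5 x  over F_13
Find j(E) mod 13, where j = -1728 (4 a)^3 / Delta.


Delta = -16(4 a^3 + 27 b^2) mod 13 = 8
-1728 * (4 a)^3 = -1728 * (4*5)^3 mod 13 = 5
j = 5 * 8^(-1) mod 13 = 12

j = 12 (mod 13)


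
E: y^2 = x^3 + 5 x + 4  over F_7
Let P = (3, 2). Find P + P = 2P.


Doubling: s = (3 x1^2 + a) / (2 y1)
s = (3*3^2 + 5) / (2*2) mod 7 = 1
x3 = s^2 - 2 x1 mod 7 = 1^2 - 2*3 = 2
y3 = s (x1 - x3) - y1 mod 7 = 1 * (3 - 2) - 2 = 6

2P = (2, 6)


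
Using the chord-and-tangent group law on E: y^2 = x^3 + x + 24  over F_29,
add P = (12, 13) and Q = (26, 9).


P != Q, so use the chord formula.
s = (y2 - y1) / (x2 - x1) = (25) / (14) mod 29 = 8
x3 = s^2 - x1 - x2 mod 29 = 8^2 - 12 - 26 = 26
y3 = s (x1 - x3) - y1 mod 29 = 8 * (12 - 26) - 13 = 20

P + Q = (26, 20)


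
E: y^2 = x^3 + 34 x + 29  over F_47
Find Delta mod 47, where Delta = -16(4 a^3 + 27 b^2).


4 a^3 + 27 b^2 = 4*34^3 + 27*29^2 = 157216 + 22707 = 179923
Delta = -16 * (179923) = -2878768
Delta mod 47 = 29

Delta = 29 (mod 47)


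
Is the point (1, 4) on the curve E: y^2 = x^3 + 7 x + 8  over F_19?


Check whether y^2 = x^3 + 7 x + 8 (mod 19) for (x, y) = (1, 4).
LHS: y^2 = 4^2 mod 19 = 16
RHS: x^3 + 7 x + 8 = 1^3 + 7*1 + 8 mod 19 = 16
LHS = RHS

Yes, on the curve


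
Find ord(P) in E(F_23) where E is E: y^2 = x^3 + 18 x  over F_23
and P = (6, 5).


Compute successive multiples of P until we hit O:
  1P = (6, 5)
  2P = (6, 18)
  3P = O

ord(P) = 3


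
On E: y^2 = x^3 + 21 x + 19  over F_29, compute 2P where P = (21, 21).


Doubling: s = (3 x1^2 + a) / (2 y1)
s = (3*21^2 + 21) / (2*21) mod 29 = 3
x3 = s^2 - 2 x1 mod 29 = 3^2 - 2*21 = 25
y3 = s (x1 - x3) - y1 mod 29 = 3 * (21 - 25) - 21 = 25

2P = (25, 25)


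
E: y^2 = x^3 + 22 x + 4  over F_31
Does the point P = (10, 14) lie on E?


Check whether y^2 = x^3 + 22 x + 4 (mod 31) for (x, y) = (10, 14).
LHS: y^2 = 14^2 mod 31 = 10
RHS: x^3 + 22 x + 4 = 10^3 + 22*10 + 4 mod 31 = 15
LHS != RHS

No, not on the curve


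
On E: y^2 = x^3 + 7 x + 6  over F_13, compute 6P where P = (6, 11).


k = 6 = 110_2 (binary, LSB first: 011)
Double-and-add from P = (6, 11):
  bit 0 = 0: acc unchanged = O
  bit 1 = 1: acc = O + (11, 6) = (11, 6)
  bit 2 = 1: acc = (11, 6) + (1, 12) = (5, 6)

6P = (5, 6)


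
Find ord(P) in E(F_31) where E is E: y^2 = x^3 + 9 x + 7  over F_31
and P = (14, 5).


Compute successive multiples of P until we hit O:
  1P = (14, 5)
  2P = (21, 8)
  3P = (12, 18)
  4P = (24, 29)
  5P = (0, 10)
  6P = (4, 18)
  7P = (15, 18)
  8P = (16, 0)
  ... (continuing to 16P)
  16P = O

ord(P) = 16


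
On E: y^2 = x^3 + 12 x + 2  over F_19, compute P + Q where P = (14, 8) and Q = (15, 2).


P != Q, so use the chord formula.
s = (y2 - y1) / (x2 - x1) = (13) / (1) mod 19 = 13
x3 = s^2 - x1 - x2 mod 19 = 13^2 - 14 - 15 = 7
y3 = s (x1 - x3) - y1 mod 19 = 13 * (14 - 7) - 8 = 7

P + Q = (7, 7)


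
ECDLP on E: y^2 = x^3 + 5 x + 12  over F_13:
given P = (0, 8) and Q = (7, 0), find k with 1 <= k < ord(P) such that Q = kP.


Enumerate multiples of P until we hit Q = (7, 0):
  1P = (0, 8)
  2P = (10, 10)
  3P = (2, 2)
  4P = (7, 0)
Match found at i = 4.

k = 4


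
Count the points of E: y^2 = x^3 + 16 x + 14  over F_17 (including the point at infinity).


For each x in F_17, count y with y^2 = x^3 + 16 x + 14 mod 17:
  x = 3: RHS = 4, y in [2, 15]  -> 2 point(s)
  x = 5: RHS = 15, y in [7, 10]  -> 2 point(s)
  x = 8: RHS = 8, y in [5, 12]  -> 2 point(s)
  x = 10: RHS = 1, y in [1, 16]  -> 2 point(s)
  x = 11: RHS = 8, y in [5, 12]  -> 2 point(s)
  x = 12: RHS = 13, y in [8, 9]  -> 2 point(s)
  x = 15: RHS = 8, y in [5, 12]  -> 2 point(s)
Affine points: 14. Add the point at infinity: total = 15.

#E(F_17) = 15


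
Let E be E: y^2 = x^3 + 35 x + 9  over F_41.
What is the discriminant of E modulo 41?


4 a^3 + 27 b^2 = 4*35^3 + 27*9^2 = 171500 + 2187 = 173687
Delta = -16 * (173687) = -2778992
Delta mod 41 = 29

Delta = 29 (mod 41)


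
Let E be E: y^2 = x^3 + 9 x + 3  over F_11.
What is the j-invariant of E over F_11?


Delta = -16(4 a^3 + 27 b^2) mod 11 = 1
-1728 * (4 a)^3 = -1728 * (4*9)^3 mod 11 = 6
j = 6 * 1^(-1) mod 11 = 6

j = 6 (mod 11)


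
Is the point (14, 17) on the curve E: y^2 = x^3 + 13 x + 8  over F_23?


Check whether y^2 = x^3 + 13 x + 8 (mod 23) for (x, y) = (14, 17).
LHS: y^2 = 17^2 mod 23 = 13
RHS: x^3 + 13 x + 8 = 14^3 + 13*14 + 8 mod 23 = 13
LHS = RHS

Yes, on the curve


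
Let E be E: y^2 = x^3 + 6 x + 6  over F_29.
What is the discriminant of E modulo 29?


4 a^3 + 27 b^2 = 4*6^3 + 27*6^2 = 864 + 972 = 1836
Delta = -16 * (1836) = -29376
Delta mod 29 = 1

Delta = 1 (mod 29)
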